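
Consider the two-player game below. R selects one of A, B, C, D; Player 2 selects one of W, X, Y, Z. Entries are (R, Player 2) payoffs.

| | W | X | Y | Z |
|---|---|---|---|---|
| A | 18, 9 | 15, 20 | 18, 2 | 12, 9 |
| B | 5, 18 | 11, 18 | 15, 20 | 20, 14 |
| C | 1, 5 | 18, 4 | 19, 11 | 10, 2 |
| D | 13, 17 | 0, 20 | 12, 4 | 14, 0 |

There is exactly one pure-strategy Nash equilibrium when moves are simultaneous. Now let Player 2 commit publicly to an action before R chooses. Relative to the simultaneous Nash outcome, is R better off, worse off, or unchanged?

better off

Backward induction with Player 2 moving first.
- W: BR = A, leader payoff 9.
- X: BR = C, leader payoff 4.
- Y: BR = C, leader payoff 11.
- Z: BR = B, leader payoff 14.
Among 9, 4, 11, 14, the best is 14 at Z. Subgame-perfect outcome: (B, Z) with payoffs (20, 14).
For the simultaneous game, intersect best replies.
R's best replies: W→A; X→C; Y→C; Z→B.
Player 2's best replies: A→X; B→Y; C→Y; D→X.
Only (C, Y) has each player best-responding; Nash payoffs (19, 11).
R earns 20 sequentially versus 19 at the Nash outcome: better off.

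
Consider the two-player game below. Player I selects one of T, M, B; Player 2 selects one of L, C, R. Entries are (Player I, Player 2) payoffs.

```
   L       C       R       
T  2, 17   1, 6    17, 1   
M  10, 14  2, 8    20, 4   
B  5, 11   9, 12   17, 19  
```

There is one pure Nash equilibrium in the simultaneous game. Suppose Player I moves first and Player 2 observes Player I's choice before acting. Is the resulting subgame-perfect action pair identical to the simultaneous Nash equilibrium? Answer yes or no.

no

Player 2 best-responds to each possible Player I move:
- T: Player 2 compares 17, 6, 1 and picks L; Player I would get 2.
- M: Player 2 compares 14, 8, 4 and picks L; Player I would get 10.
- B: Player 2 compares 11, 12, 19 and picks R; Player I would get 17.
Player I's induced payoffs are 2, 10, 17, so Player I commits to B. Subgame-perfect outcome: (B, R) with payoffs (17, 19).
For the simultaneous game, intersect best replies.
Player I's best replies: L→M; C→B; R→M.
Player 2's best replies: T→L; M→L; B→R.
Only (M, L) has each player best-responding; Nash payoffs (10, 14).
Sequential outcome (B, R) differs from the Nash profile (M, L).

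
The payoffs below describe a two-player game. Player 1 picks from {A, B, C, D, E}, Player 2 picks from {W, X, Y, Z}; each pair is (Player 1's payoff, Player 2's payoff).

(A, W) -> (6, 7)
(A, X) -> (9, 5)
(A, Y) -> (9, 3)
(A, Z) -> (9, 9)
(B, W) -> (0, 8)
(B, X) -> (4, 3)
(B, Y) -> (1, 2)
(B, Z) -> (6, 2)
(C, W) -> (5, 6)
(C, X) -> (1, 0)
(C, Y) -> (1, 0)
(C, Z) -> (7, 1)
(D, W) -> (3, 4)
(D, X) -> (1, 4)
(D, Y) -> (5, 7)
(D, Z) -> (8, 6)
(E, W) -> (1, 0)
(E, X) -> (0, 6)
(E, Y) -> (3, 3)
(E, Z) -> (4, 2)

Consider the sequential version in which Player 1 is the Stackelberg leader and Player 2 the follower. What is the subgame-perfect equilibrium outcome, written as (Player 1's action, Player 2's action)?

(A, Z)

Backward induction with Player 1 moving first.
- A: BR = Z, leader payoff 9.
- B: BR = W, leader payoff 0.
- C: BR = W, leader payoff 5.
- D: BR = Y, leader payoff 5.
- E: BR = X, leader payoff 0.
Among 9, 0, 5, 5, 0, the best is 9 at A. Subgame-perfect outcome: (A, Z) with payoffs (9, 9).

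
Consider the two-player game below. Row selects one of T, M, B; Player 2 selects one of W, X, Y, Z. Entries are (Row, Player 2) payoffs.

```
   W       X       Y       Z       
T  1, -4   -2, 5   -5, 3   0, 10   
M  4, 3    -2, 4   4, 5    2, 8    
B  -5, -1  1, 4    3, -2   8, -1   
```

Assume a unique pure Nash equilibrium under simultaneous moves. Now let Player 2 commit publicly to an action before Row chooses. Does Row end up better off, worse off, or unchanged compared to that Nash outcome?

Backward induction with Player 2 moving first.
- W: BR = M, leader payoff 3.
- X: BR = B, leader payoff 4.
- Y: BR = M, leader payoff 5.
- Z: BR = B, leader payoff -1.
Player 2's induced payoffs are 3, 4, 5, -1, so Player 2 commits to Y. Subgame-perfect outcome: (M, Y) with payoffs (4, 5).
Now find the simultaneous Nash equilibrium.
Row's best replies: W→M; X→B; Y→M; Z→B.
Player 2's best replies: T→Z; M→Z; B→X.
The unique mutual best reply is (B, X), giving (1, 4).
Row earns 4 sequentially versus 1 at the Nash outcome: better off.

better off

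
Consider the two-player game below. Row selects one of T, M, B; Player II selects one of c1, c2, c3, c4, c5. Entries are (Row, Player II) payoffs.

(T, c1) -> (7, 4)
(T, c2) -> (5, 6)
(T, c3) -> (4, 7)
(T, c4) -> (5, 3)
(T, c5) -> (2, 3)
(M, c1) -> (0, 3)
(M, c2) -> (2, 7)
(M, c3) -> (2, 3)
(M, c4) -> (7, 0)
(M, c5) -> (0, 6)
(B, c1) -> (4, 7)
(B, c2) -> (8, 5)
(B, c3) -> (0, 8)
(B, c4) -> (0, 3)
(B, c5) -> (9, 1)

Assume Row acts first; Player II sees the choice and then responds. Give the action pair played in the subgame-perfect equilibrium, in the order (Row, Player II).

(T, c3)

Player II best-responds to each possible Row move:
- T: BR = c3, leader payoff 4.
- M: BR = c2, leader payoff 2.
- B: BR = c3, leader payoff 0.
Maximizing over 4, 2, 0, Row chooses T. Subgame-perfect outcome: (T, c3) with payoffs (4, 7).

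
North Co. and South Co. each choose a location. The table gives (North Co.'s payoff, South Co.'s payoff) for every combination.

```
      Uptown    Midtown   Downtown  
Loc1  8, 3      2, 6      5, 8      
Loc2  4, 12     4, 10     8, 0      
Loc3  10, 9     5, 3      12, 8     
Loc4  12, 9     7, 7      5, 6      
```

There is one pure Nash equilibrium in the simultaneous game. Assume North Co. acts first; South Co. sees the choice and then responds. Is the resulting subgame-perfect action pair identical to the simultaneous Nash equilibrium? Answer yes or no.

yes

Backward induction with North Co. moving first.
- Loc1: BR = Downtown, leader payoff 5.
- Loc2: BR = Uptown, leader payoff 4.
- Loc3: BR = Uptown, leader payoff 10.
- Loc4: BR = Uptown, leader payoff 12.
Maximizing over 5, 4, 10, 12, North Co. chooses Loc4. Subgame-perfect outcome: (Loc4, Uptown) with payoffs (12, 9).
For the simultaneous game, intersect best replies.
North Co.'s best replies: Uptown→Loc4; Midtown→Loc4; Downtown→Loc3.
South Co.'s best replies: Loc1→Downtown; Loc2→Uptown; Loc3→Uptown; Loc4→Uptown.
The unique mutual best reply is (Loc4, Uptown), giving (12, 9).
Sequential outcome (Loc4, Uptown) coincides with the Nash profile (Loc4, Uptown).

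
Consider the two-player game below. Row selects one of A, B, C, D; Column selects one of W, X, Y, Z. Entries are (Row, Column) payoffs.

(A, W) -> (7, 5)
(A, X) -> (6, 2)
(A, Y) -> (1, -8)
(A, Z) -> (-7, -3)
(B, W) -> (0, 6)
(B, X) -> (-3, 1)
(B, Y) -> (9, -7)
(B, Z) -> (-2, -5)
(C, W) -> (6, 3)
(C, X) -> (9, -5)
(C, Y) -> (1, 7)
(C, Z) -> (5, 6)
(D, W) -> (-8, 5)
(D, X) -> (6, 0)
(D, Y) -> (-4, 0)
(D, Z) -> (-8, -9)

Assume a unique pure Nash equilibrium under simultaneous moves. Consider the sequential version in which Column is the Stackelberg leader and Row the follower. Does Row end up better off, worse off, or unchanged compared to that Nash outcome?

Work backward from Row's decision.
- W: Row compares 7, 0, 6, -8 and picks A; Column would get 5.
- X: Row compares 6, -3, 9, 6 and picks C; Column would get -5.
- Y: Row compares 1, 9, 1, -4 and picks B; Column would get -7.
- Z: Row compares -7, -2, 5, -8 and picks C; Column would get 6.
Among 5, -5, -7, 6, the best is 6 at Z. Subgame-perfect outcome: (C, Z) with payoffs (5, 6).
Under simultaneous play:
Row's best replies: W→A; X→C; Y→B; Z→C.
Column's best replies: A→W; B→W; C→Y; D→W.
The unique mutual best reply is (A, W), giving (7, 5).
Row earns 5 sequentially versus 7 at the Nash outcome: worse off.

worse off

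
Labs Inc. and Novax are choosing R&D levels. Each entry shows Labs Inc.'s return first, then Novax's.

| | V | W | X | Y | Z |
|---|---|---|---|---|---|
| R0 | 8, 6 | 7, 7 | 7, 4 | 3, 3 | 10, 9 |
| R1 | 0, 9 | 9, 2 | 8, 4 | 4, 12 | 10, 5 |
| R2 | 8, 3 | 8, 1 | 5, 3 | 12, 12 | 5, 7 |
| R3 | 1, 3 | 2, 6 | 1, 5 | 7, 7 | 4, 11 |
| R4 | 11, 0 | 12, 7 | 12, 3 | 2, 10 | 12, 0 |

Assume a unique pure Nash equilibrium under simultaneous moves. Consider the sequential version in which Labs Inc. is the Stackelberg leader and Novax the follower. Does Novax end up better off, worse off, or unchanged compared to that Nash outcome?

unchanged

Solve by backward induction (Labs Inc. leads).
- R0: Novax compares 6, 7, 4, 3, 9 and picks Z; Labs Inc. would get 10.
- R1: Novax compares 9, 2, 4, 12, 5 and picks Y; Labs Inc. would get 4.
- R2: Novax compares 3, 1, 3, 12, 7 and picks Y; Labs Inc. would get 12.
- R3: Novax compares 3, 6, 5, 7, 11 and picks Z; Labs Inc. would get 4.
- R4: Novax compares 0, 7, 3, 10, 0 and picks Y; Labs Inc. would get 2.
Labs Inc.'s induced payoffs are 10, 4, 12, 4, 2, so Labs Inc. commits to R2. Subgame-perfect outcome: (R2, Y) with payoffs (12, 12).
Now find the simultaneous Nash equilibrium.
Labs Inc.'s best replies: V→R4; W→R4; X→R4; Y→R2; Z→R4.
Novax's best replies: R0→Z; R1→Y; R2→Y; R3→Z; R4→Y.
The unique mutual best reply is (R2, Y), giving (12, 12).
Novax earns 12 sequentially versus 12 at the Nash outcome: unchanged.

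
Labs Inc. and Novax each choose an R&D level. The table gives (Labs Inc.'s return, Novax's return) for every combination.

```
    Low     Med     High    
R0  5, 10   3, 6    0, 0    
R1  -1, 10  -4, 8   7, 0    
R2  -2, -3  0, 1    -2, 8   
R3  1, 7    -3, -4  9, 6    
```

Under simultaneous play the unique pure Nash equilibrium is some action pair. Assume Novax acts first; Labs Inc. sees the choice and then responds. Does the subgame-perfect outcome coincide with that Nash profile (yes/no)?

yes

Solve by backward induction (Novax leads).
- Low: BR = R0, leader payoff 10.
- Med: BR = R0, leader payoff 6.
- High: BR = R3, leader payoff 6.
Maximizing over 10, 6, 6, Novax chooses Low. Subgame-perfect outcome: (R0, Low) with payoffs (5, 10).
For the simultaneous game, intersect best replies.
Labs Inc.'s best replies: Low→R0; Med→R0; High→R3.
Novax's best replies: R0→Low; R1→Low; R2→High; R3→Low.
Only (R0, Low) has each player best-responding; Nash payoffs (5, 10).
Sequential outcome (R0, Low) coincides with the Nash profile (R0, Low).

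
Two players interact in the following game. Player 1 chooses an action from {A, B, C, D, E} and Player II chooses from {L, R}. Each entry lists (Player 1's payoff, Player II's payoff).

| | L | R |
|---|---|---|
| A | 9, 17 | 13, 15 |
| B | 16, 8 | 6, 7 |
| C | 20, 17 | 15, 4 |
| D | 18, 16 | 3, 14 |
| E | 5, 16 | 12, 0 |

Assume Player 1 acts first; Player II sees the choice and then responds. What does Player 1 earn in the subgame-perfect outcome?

20

Work backward from Player II's decision.
- A → Player II plays L (best of 17, 15); Player 1 gets 9.
- B → Player II plays L (best of 8, 7); Player 1 gets 16.
- C → Player II plays L (best of 17, 4); Player 1 gets 20.
- D → Player II plays L (best of 16, 14); Player 1 gets 18.
- E → Player II plays L (best of 16, 0); Player 1 gets 5.
Maximizing over 9, 16, 20, 18, 5, Player 1 chooses C. Subgame-perfect outcome: (C, L) with payoffs (20, 17).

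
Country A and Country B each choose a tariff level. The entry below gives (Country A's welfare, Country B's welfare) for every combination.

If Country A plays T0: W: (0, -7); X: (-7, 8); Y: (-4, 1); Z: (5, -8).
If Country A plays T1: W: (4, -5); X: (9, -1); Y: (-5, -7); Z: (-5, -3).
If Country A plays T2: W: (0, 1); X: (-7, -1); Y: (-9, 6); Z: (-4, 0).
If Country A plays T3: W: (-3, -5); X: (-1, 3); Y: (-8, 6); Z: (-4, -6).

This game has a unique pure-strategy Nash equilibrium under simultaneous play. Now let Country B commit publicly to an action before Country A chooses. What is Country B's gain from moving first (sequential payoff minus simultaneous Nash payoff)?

2

Solve by backward induction (Country B leads).
- W: BR = T1, leader payoff -5.
- X: BR = T1, leader payoff -1.
- Y: BR = T0, leader payoff 1.
- Z: BR = T0, leader payoff -8.
Among -5, -1, 1, -8, the best is 1 at Y. Subgame-perfect outcome: (T0, Y) with payoffs (-4, 1).
Under simultaneous play:
Country A's best replies: W→T1; X→T1; Y→T0; Z→T0.
Country B's best replies: T0→X; T1→X; T2→Y; T3→Y.
Only (T1, X) has each player best-responding; Nash payoffs (9, -1).
Country B's commitment gain: 1 − -1 = 2.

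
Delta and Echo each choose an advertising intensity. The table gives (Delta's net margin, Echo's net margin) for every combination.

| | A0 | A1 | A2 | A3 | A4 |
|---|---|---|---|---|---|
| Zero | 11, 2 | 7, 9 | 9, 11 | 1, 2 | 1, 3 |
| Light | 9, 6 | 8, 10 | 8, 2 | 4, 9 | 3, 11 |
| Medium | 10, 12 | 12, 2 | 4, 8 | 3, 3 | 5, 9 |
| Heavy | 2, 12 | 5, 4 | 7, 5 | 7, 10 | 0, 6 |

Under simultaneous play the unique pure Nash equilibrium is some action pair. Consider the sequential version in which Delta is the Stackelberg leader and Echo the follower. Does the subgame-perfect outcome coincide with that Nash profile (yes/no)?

Solve by backward induction (Delta leads).
- Zero: Echo compares 2, 9, 11, 2, 3 and picks A2; Delta would get 9.
- Light: Echo compares 6, 10, 2, 9, 11 and picks A4; Delta would get 3.
- Medium: Echo compares 12, 2, 8, 3, 9 and picks A0; Delta would get 10.
- Heavy: Echo compares 12, 4, 5, 10, 6 and picks A0; Delta would get 2.
Delta's induced payoffs are 9, 3, 10, 2, so Delta commits to Medium. Subgame-perfect outcome: (Medium, A0) with payoffs (10, 12).
Under simultaneous play:
Delta's best replies: A0→Zero; A1→Medium; A2→Zero; A3→Heavy; A4→Medium.
Echo's best replies: Zero→A2; Light→A4; Medium→A0; Heavy→A0.
The unique mutual best reply is (Zero, A2), giving (9, 11).
Sequential outcome (Medium, A0) differs from the Nash profile (Zero, A2).

no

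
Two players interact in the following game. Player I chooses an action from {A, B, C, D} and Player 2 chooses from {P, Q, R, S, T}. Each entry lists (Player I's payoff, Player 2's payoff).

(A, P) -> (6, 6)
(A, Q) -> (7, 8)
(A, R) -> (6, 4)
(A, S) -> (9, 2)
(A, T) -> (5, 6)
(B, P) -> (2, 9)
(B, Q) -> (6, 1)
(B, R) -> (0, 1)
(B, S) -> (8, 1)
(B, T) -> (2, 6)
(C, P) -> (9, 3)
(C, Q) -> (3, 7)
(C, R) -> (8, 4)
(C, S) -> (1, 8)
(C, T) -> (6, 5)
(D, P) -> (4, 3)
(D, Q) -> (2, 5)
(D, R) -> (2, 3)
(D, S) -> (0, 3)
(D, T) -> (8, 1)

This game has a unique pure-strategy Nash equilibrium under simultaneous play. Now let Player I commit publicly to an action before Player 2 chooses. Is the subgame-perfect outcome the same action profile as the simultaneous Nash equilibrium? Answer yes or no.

Player 2 best-responds to each possible Player I move:
- A → Player 2 plays Q (best of 6, 8, 4, 2, 6); Player I gets 7.
- B → Player 2 plays P (best of 9, 1, 1, 1, 6); Player I gets 2.
- C → Player 2 plays S (best of 3, 7, 4, 8, 5); Player I gets 1.
- D → Player 2 plays Q (best of 3, 5, 3, 3, 1); Player I gets 2.
Maximizing over 7, 2, 1, 2, Player I chooses A. Subgame-perfect outcome: (A, Q) with payoffs (7, 8).
Under simultaneous play:
Player I's best replies: P→C; Q→A; R→C; S→A; T→D.
Player 2's best replies: A→Q; B→P; C→S; D→Q.
Only (A, Q) has each player best-responding; Nash payoffs (7, 8).
Sequential outcome (A, Q) coincides with the Nash profile (A, Q).

yes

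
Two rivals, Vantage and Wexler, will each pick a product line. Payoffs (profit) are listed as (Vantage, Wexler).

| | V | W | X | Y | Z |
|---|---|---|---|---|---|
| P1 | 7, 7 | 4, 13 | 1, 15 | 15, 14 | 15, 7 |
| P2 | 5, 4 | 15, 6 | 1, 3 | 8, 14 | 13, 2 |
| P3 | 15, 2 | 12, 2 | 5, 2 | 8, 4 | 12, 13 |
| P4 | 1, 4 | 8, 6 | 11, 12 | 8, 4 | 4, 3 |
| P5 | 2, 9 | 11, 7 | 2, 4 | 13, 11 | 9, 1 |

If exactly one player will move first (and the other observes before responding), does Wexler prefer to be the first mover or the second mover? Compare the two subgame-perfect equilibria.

If Vantage leads: Wexler's best replies are P1→X, P2→Y, P3→Z, P4→X, P5→Y; Vantage's induced payoffs 1, 8, 12, 11, 13; outcome (P5, Y), payoffs (13, 11).
If Wexler leads: Vantage's best replies are V→P3, W→P2, X→P4, Y→P1, Z→P1; Wexler's induced payoffs 2, 6, 12, 14, 7; outcome (P1, Y), payoffs (15, 14).
Wexler gets 14 moving first and 11 moving second, so Wexler prefers to move first.

first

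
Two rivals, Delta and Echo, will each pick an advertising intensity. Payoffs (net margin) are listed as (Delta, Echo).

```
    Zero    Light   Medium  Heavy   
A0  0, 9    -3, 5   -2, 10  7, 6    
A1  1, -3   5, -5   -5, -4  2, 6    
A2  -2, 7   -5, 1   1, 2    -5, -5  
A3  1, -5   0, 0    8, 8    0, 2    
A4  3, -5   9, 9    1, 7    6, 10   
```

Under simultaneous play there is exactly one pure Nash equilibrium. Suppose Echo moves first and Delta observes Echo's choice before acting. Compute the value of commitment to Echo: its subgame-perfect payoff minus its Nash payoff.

1

Work backward from Delta's decision.
- Zero: Delta compares 0, 1, -2, 1, 3 and picks A4; Echo would get -5.
- Light: Delta compares -3, 5, -5, 0, 9 and picks A4; Echo would get 9.
- Medium: Delta compares -2, -5, 1, 8, 1 and picks A3; Echo would get 8.
- Heavy: Delta compares 7, 2, -5, 0, 6 and picks A0; Echo would get 6.
Maximizing over -5, 9, 8, 6, Echo chooses Light. Subgame-perfect outcome: (A4, Light) with payoffs (9, 9).
For the simultaneous game, intersect best replies.
Delta's best replies: Zero→A4; Light→A4; Medium→A3; Heavy→A0.
Echo's best replies: A0→Medium; A1→Heavy; A2→Zero; A3→Medium; A4→Heavy.
Only (A3, Medium) has each player best-responding; Nash payoffs (8, 8).
Echo's commitment gain: 9 − 8 = 1.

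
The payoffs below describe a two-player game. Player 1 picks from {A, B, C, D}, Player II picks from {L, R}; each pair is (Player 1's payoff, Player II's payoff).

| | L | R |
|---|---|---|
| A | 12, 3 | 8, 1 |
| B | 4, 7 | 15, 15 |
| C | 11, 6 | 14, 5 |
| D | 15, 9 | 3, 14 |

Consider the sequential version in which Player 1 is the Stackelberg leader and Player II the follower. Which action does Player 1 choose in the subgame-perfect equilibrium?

B

Backward induction with Player 1 moving first.
- A → Player II plays L (best of 3, 1); Player 1 gets 12.
- B → Player II plays R (best of 7, 15); Player 1 gets 15.
- C → Player II plays L (best of 6, 5); Player 1 gets 11.
- D → Player II plays R (best of 9, 14); Player 1 gets 3.
Player 1's induced payoffs are 12, 15, 11, 3, so Player 1 commits to B. Subgame-perfect outcome: (B, R) with payoffs (15, 15).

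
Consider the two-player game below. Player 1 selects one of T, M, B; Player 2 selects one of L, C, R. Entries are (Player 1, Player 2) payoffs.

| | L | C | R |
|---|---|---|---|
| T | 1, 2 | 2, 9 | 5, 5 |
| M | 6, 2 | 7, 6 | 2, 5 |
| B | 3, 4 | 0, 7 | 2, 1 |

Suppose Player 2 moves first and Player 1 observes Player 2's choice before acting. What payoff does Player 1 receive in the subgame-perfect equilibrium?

Solve by backward induction (Player 2 leads).
- L: BR = M, leader payoff 2.
- C: BR = M, leader payoff 6.
- R: BR = T, leader payoff 5.
Player 2's induced payoffs are 2, 6, 5, so Player 2 commits to C. Subgame-perfect outcome: (M, C) with payoffs (7, 6).

7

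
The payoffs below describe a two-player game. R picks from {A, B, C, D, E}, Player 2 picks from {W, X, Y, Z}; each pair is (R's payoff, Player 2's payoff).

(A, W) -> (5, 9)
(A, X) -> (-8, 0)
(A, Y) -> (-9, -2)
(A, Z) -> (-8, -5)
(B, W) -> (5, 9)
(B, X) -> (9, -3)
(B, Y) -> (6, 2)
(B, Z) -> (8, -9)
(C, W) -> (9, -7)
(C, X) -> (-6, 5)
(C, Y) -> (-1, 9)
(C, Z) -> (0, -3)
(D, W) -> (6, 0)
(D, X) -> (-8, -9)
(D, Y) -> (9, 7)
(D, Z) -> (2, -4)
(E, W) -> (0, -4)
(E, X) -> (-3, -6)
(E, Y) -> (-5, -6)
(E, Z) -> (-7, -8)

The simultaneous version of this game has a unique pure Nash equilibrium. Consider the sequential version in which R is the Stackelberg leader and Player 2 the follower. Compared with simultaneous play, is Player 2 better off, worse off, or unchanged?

unchanged

Solve by backward induction (R leads).
- A: Player 2 compares 9, 0, -2, -5 and picks W; R would get 5.
- B: Player 2 compares 9, -3, 2, -9 and picks W; R would get 5.
- C: Player 2 compares -7, 5, 9, -3 and picks Y; R would get -1.
- D: Player 2 compares 0, -9, 7, -4 and picks Y; R would get 9.
- E: Player 2 compares -4, -6, -6, -8 and picks W; R would get 0.
Among 5, 5, -1, 9, 0, the best is 9 at D. Subgame-perfect outcome: (D, Y) with payoffs (9, 7).
Now find the simultaneous Nash equilibrium.
R's best replies: W→C; X→B; Y→D; Z→B.
Player 2's best replies: A→W; B→W; C→Y; D→Y; E→W.
The unique mutual best reply is (D, Y), giving (9, 7).
Player 2 earns 7 sequentially versus 7 at the Nash outcome: unchanged.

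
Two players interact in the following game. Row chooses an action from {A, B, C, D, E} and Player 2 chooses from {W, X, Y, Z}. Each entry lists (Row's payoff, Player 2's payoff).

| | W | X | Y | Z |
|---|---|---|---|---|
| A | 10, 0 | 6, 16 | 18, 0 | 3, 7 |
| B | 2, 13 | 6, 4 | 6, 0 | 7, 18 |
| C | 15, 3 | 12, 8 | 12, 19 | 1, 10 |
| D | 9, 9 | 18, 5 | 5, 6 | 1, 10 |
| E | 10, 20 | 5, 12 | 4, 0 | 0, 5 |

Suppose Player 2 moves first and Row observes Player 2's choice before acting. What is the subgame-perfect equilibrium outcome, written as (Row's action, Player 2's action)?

(B, Z)

Work backward from Row's decision.
- W: BR = C, leader payoff 3.
- X: BR = D, leader payoff 5.
- Y: BR = A, leader payoff 0.
- Z: BR = B, leader payoff 18.
Player 2's induced payoffs are 3, 5, 0, 18, so Player 2 commits to Z. Subgame-perfect outcome: (B, Z) with payoffs (7, 18).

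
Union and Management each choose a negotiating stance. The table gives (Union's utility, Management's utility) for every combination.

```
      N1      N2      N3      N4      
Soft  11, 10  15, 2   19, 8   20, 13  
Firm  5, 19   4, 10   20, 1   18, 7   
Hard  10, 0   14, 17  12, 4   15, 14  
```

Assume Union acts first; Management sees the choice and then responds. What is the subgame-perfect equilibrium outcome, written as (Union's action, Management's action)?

(Soft, N4)

Work backward from Management's decision.
- Soft: BR = N4, leader payoff 20.
- Firm: BR = N1, leader payoff 5.
- Hard: BR = N2, leader payoff 14.
Union's induced payoffs are 20, 5, 14, so Union commits to Soft. Subgame-perfect outcome: (Soft, N4) with payoffs (20, 13).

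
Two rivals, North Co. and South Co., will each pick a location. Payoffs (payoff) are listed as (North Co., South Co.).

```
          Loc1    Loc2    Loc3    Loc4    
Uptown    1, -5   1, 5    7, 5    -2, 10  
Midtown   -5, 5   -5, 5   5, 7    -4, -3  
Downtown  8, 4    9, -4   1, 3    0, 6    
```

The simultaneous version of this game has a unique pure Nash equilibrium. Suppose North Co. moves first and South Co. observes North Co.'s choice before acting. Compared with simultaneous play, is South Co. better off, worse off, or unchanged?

better off

Solve by backward induction (North Co. leads).
- Uptown: South Co. compares -5, 5, 5, 10 and picks Loc4; North Co. would get -2.
- Midtown: South Co. compares 5, 5, 7, -3 and picks Loc3; North Co. would get 5.
- Downtown: South Co. compares 4, -4, 3, 6 and picks Loc4; North Co. would get 0.
Maximizing over -2, 5, 0, North Co. chooses Midtown. Subgame-perfect outcome: (Midtown, Loc3) with payoffs (5, 7).
Under simultaneous play:
North Co.'s best replies: Loc1→Downtown; Loc2→Downtown; Loc3→Uptown; Loc4→Downtown.
South Co.'s best replies: Uptown→Loc4; Midtown→Loc3; Downtown→Loc4.
Only (Downtown, Loc4) has each player best-responding; Nash payoffs (0, 6).
South Co. earns 7 sequentially versus 6 at the Nash outcome: better off.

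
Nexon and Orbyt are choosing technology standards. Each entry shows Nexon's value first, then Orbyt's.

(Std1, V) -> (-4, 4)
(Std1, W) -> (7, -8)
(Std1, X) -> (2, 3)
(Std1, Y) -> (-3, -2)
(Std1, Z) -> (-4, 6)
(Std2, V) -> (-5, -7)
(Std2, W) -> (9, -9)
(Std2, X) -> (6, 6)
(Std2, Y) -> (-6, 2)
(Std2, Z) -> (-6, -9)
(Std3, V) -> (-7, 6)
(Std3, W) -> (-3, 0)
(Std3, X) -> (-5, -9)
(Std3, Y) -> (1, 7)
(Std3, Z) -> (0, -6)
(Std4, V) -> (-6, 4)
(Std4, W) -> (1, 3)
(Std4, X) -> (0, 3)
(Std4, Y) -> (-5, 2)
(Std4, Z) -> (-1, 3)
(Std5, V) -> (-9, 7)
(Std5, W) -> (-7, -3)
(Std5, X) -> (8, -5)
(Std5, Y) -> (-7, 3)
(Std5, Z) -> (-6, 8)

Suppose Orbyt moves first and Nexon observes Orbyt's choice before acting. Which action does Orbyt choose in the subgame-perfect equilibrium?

Work backward from Nexon's decision.
- V → Nexon plays Std1 (best of -4, -5, -7, -6, -9); Orbyt gets 4.
- W → Nexon plays Std2 (best of 7, 9, -3, 1, -7); Orbyt gets -9.
- X → Nexon plays Std5 (best of 2, 6, -5, 0, 8); Orbyt gets -5.
- Y → Nexon plays Std3 (best of -3, -6, 1, -5, -7); Orbyt gets 7.
- Z → Nexon plays Std3 (best of -4, -6, 0, -1, -6); Orbyt gets -6.
Among 4, -9, -5, 7, -6, the best is 7 at Y. Subgame-perfect outcome: (Std3, Y) with payoffs (1, 7).

Y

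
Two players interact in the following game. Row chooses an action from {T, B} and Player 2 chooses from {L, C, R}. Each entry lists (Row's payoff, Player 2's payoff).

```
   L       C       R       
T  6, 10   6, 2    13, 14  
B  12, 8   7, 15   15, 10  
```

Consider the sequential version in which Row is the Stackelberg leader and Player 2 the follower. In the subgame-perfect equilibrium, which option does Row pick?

Backward induction with Row moving first.
- T: Player 2 compares 10, 2, 14 and picks R; Row would get 13.
- B: Player 2 compares 8, 15, 10 and picks C; Row would get 7.
Maximizing over 13, 7, Row chooses T. Subgame-perfect outcome: (T, R) with payoffs (13, 14).

T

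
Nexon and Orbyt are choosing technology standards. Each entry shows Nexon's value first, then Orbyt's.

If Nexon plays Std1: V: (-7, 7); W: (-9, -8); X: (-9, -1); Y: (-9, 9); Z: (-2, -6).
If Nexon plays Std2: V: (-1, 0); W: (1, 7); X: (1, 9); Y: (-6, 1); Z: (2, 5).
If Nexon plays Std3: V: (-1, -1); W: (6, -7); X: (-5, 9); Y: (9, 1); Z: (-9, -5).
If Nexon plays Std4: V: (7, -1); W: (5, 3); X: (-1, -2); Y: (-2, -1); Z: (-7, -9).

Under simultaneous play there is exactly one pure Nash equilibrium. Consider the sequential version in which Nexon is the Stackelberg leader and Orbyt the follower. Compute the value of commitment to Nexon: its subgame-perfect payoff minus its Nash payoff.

4

Solve by backward induction (Nexon leads).
- Std1: BR = Y, leader payoff -9.
- Std2: BR = X, leader payoff 1.
- Std3: BR = X, leader payoff -5.
- Std4: BR = W, leader payoff 5.
Maximizing over -9, 1, -5, 5, Nexon chooses Std4. Subgame-perfect outcome: (Std4, W) with payoffs (5, 3).
Now find the simultaneous Nash equilibrium.
Nexon's best replies: V→Std4; W→Std3; X→Std2; Y→Std3; Z→Std2.
Orbyt's best replies: Std1→Y; Std2→X; Std3→X; Std4→W.
The unique mutual best reply is (Std2, X), giving (1, 9).
Nexon's commitment gain: 5 − 1 = 4.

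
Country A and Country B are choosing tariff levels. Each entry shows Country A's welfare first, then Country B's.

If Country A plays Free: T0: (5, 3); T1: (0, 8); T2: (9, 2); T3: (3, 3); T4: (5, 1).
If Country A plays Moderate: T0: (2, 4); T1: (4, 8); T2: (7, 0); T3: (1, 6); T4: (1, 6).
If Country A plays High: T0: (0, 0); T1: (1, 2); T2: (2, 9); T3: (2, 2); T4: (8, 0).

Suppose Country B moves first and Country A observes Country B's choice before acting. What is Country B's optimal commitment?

Solve by backward induction (Country B leads).
- T0 → Country A plays Free (best of 5, 2, 0); Country B gets 3.
- T1 → Country A plays Moderate (best of 0, 4, 1); Country B gets 8.
- T2 → Country A plays Free (best of 9, 7, 2); Country B gets 2.
- T3 → Country A plays Free (best of 3, 1, 2); Country B gets 3.
- T4 → Country A plays High (best of 5, 1, 8); Country B gets 0.
Country B's induced payoffs are 3, 8, 2, 3, 0, so Country B commits to T1. Subgame-perfect outcome: (Moderate, T1) with payoffs (4, 8).

T1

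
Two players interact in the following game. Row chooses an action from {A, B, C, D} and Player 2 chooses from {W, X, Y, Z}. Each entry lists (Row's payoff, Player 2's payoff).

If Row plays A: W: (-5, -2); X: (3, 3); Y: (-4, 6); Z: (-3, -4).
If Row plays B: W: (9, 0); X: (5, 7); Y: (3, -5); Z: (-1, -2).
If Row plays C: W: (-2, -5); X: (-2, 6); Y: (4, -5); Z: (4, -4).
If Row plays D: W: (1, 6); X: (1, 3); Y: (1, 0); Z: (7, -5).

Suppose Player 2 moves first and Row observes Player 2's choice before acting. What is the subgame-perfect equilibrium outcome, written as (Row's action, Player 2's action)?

Row best-responds to each possible Player 2 move:
- W → Row plays B (best of -5, 9, -2, 1); Player 2 gets 0.
- X → Row plays B (best of 3, 5, -2, 1); Player 2 gets 7.
- Y → Row plays C (best of -4, 3, 4, 1); Player 2 gets -5.
- Z → Row plays D (best of -3, -1, 4, 7); Player 2 gets -5.
Player 2's induced payoffs are 0, 7, -5, -5, so Player 2 commits to X. Subgame-perfect outcome: (B, X) with payoffs (5, 7).

(B, X)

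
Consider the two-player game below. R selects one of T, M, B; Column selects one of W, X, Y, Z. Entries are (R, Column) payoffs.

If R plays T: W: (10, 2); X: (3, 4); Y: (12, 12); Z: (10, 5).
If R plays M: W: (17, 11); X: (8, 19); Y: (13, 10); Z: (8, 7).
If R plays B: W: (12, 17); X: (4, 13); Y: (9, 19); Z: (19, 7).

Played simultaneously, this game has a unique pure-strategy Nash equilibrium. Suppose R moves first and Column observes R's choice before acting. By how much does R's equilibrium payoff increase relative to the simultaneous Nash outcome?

4

Backward induction with R moving first.
- T: BR = Y, leader payoff 12.
- M: BR = X, leader payoff 8.
- B: BR = Y, leader payoff 9.
Maximizing over 12, 8, 9, R chooses T. Subgame-perfect outcome: (T, Y) with payoffs (12, 12).
For the simultaneous game, intersect best replies.
R's best replies: W→M; X→M; Y→M; Z→B.
Column's best replies: T→Y; M→X; B→Y.
Only (M, X) has each player best-responding; Nash payoffs (8, 19).
R's commitment gain: 12 − 8 = 4.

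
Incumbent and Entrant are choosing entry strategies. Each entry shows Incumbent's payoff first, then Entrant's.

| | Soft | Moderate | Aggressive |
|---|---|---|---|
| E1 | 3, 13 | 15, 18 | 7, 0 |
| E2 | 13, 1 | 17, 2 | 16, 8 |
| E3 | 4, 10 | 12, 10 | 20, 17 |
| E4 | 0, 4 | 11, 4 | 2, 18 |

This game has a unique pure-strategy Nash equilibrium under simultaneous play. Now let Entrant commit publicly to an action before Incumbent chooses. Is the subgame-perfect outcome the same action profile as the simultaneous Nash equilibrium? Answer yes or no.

Backward induction with Entrant moving first.
- Soft: BR = E2, leader payoff 1.
- Moderate: BR = E2, leader payoff 2.
- Aggressive: BR = E3, leader payoff 17.
Among 1, 2, 17, the best is 17 at Aggressive. Subgame-perfect outcome: (E3, Aggressive) with payoffs (20, 17).
Now find the simultaneous Nash equilibrium.
Incumbent's best replies: Soft→E2; Moderate→E2; Aggressive→E3.
Entrant's best replies: E1→Moderate; E2→Aggressive; E3→Aggressive; E4→Aggressive.
The unique mutual best reply is (E3, Aggressive), giving (20, 17).
Sequential outcome (E3, Aggressive) coincides with the Nash profile (E3, Aggressive).

yes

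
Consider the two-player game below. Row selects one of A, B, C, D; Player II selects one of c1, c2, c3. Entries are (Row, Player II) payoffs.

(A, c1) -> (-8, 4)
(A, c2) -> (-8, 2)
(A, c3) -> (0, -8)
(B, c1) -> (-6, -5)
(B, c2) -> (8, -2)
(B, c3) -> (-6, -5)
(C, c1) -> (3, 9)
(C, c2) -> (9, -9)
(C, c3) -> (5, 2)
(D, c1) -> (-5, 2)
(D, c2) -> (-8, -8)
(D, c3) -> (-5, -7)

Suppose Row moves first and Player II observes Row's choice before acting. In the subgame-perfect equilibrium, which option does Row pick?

Backward induction with Row moving first.
- A: Player II compares 4, 2, -8 and picks c1; Row would get -8.
- B: Player II compares -5, -2, -5 and picks c2; Row would get 8.
- C: Player II compares 9, -9, 2 and picks c1; Row would get 3.
- D: Player II compares 2, -8, -7 and picks c1; Row would get -5.
Maximizing over -8, 8, 3, -5, Row chooses B. Subgame-perfect outcome: (B, c2) with payoffs (8, -2).

B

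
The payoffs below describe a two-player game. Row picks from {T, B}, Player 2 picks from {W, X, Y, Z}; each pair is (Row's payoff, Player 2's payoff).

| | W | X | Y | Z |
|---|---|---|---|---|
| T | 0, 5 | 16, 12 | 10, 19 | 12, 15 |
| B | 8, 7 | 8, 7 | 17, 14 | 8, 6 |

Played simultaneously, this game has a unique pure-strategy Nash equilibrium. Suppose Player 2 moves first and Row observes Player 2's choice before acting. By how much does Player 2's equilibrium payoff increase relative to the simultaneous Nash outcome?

Solve by backward induction (Player 2 leads).
- W: Row compares 0, 8 and picks B; Player 2 would get 7.
- X: Row compares 16, 8 and picks T; Player 2 would get 12.
- Y: Row compares 10, 17 and picks B; Player 2 would get 14.
- Z: Row compares 12, 8 and picks T; Player 2 would get 15.
Maximizing over 7, 12, 14, 15, Player 2 chooses Z. Subgame-perfect outcome: (T, Z) with payoffs (12, 15).
Under simultaneous play:
Row's best replies: W→B; X→T; Y→B; Z→T.
Player 2's best replies: T→Y; B→Y.
The unique mutual best reply is (B, Y), giving (17, 14).
Player 2's commitment gain: 15 − 14 = 1.

1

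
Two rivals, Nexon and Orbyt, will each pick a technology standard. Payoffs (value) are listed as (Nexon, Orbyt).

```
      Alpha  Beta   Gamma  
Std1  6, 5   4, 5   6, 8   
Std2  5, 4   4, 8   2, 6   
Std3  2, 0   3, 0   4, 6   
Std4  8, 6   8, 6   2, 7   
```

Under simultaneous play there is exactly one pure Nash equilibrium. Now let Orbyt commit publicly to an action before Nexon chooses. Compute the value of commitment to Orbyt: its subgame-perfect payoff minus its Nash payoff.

0

Solve by backward induction (Orbyt leads).
- Alpha: BR = Std4, leader payoff 6.
- Beta: BR = Std4, leader payoff 6.
- Gamma: BR = Std1, leader payoff 8.
Maximizing over 6, 6, 8, Orbyt chooses Gamma. Subgame-perfect outcome: (Std1, Gamma) with payoffs (6, 8).
Now find the simultaneous Nash equilibrium.
Nexon's best replies: Alpha→Std4; Beta→Std4; Gamma→Std1.
Orbyt's best replies: Std1→Gamma; Std2→Beta; Std3→Gamma; Std4→Gamma.
The unique mutual best reply is (Std1, Gamma), giving (6, 8).
Orbyt's commitment gain: 8 − 8 = 0.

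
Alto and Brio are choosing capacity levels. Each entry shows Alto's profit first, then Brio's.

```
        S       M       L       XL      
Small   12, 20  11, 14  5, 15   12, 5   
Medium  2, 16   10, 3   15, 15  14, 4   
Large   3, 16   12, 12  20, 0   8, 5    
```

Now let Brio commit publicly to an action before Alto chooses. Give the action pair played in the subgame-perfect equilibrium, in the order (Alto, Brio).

Backward induction with Brio moving first.
- S: BR = Small, leader payoff 20.
- M: BR = Large, leader payoff 12.
- L: BR = Large, leader payoff 0.
- XL: BR = Medium, leader payoff 4.
Maximizing over 20, 12, 0, 4, Brio chooses S. Subgame-perfect outcome: (Small, S) with payoffs (12, 20).

(Small, S)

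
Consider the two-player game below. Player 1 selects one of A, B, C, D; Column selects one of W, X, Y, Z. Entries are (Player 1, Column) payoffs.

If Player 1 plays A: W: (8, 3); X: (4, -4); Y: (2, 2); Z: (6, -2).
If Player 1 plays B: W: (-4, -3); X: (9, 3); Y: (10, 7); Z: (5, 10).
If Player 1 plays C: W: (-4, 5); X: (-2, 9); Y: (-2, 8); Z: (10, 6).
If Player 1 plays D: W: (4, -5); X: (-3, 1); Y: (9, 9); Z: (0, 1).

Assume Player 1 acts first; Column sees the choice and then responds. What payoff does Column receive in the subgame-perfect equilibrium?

Work backward from Column's decision.
- A: BR = W, leader payoff 8.
- B: BR = Z, leader payoff 5.
- C: BR = X, leader payoff -2.
- D: BR = Y, leader payoff 9.
Maximizing over 8, 5, -2, 9, Player 1 chooses D. Subgame-perfect outcome: (D, Y) with payoffs (9, 9).

9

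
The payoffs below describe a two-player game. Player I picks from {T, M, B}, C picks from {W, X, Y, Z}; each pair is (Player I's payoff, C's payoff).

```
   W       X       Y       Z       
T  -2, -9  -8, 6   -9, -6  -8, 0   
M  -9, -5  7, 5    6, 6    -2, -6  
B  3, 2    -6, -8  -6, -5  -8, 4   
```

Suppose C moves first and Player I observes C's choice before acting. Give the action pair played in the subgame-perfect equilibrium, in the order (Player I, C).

Solve by backward induction (C leads).
- W: Player I compares -2, -9, 3 and picks B; C would get 2.
- X: Player I compares -8, 7, -6 and picks M; C would get 5.
- Y: Player I compares -9, 6, -6 and picks M; C would get 6.
- Z: Player I compares -8, -2, -8 and picks M; C would get -6.
Maximizing over 2, 5, 6, -6, C chooses Y. Subgame-perfect outcome: (M, Y) with payoffs (6, 6).

(M, Y)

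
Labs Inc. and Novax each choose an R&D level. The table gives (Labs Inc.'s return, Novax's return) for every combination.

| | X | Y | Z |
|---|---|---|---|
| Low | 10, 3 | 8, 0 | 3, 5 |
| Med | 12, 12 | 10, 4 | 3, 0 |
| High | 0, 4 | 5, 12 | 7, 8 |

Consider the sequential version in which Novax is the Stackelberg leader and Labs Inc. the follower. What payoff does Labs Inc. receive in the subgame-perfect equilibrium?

Backward induction with Novax moving first.
- X → Labs Inc. plays Med (best of 10, 12, 0); Novax gets 12.
- Y → Labs Inc. plays Med (best of 8, 10, 5); Novax gets 4.
- Z → Labs Inc. plays High (best of 3, 3, 7); Novax gets 8.
Maximizing over 12, 4, 8, Novax chooses X. Subgame-perfect outcome: (Med, X) with payoffs (12, 12).

12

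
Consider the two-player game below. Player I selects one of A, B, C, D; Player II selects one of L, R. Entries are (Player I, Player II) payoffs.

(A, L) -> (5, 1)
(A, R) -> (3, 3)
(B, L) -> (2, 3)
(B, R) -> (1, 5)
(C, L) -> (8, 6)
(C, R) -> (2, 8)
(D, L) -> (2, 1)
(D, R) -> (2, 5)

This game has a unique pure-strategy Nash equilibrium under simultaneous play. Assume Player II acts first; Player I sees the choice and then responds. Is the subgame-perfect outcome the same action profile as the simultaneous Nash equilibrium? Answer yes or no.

Work backward from Player I's decision.
- L → Player I plays C (best of 5, 2, 8, 2); Player II gets 6.
- R → Player I plays A (best of 3, 1, 2, 2); Player II gets 3.
Player II's induced payoffs are 6, 3, so Player II commits to L. Subgame-perfect outcome: (C, L) with payoffs (8, 6).
Now find the simultaneous Nash equilibrium.
Player I's best replies: L→C; R→A.
Player II's best replies: A→R; B→R; C→R; D→R.
Only (A, R) has each player best-responding; Nash payoffs (3, 3).
Sequential outcome (C, L) differs from the Nash profile (A, R).

no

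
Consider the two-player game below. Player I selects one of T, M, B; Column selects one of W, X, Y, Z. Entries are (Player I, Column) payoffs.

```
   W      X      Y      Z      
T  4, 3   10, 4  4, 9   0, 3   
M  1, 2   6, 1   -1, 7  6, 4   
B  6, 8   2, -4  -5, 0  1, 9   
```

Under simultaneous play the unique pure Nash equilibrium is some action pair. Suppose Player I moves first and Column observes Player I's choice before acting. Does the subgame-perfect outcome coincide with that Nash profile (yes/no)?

yes

Work backward from Column's decision.
- T: BR = Y, leader payoff 4.
- M: BR = Y, leader payoff -1.
- B: BR = Z, leader payoff 1.
Maximizing over 4, -1, 1, Player I chooses T. Subgame-perfect outcome: (T, Y) with payoffs (4, 9).
Under simultaneous play:
Player I's best replies: W→B; X→T; Y→T; Z→M.
Column's best replies: T→Y; M→Y; B→Z.
Only (T, Y) has each player best-responding; Nash payoffs (4, 9).
Sequential outcome (T, Y) coincides with the Nash profile (T, Y).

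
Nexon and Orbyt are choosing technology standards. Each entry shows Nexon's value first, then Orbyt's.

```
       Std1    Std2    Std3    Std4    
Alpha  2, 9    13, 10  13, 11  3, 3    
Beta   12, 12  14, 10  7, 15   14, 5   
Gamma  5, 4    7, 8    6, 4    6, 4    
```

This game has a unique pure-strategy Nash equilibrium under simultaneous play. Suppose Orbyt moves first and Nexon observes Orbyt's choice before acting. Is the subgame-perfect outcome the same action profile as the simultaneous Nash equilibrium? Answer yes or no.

no

Backward induction with Orbyt moving first.
- Std1: BR = Beta, leader payoff 12.
- Std2: BR = Beta, leader payoff 10.
- Std3: BR = Alpha, leader payoff 11.
- Std4: BR = Beta, leader payoff 5.
Among 12, 10, 11, 5, the best is 12 at Std1. Subgame-perfect outcome: (Beta, Std1) with payoffs (12, 12).
Now find the simultaneous Nash equilibrium.
Nexon's best replies: Std1→Beta; Std2→Beta; Std3→Alpha; Std4→Beta.
Orbyt's best replies: Alpha→Std3; Beta→Std3; Gamma→Std2.
Only (Alpha, Std3) has each player best-responding; Nash payoffs (13, 11).
Sequential outcome (Beta, Std1) differs from the Nash profile (Alpha, Std3).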